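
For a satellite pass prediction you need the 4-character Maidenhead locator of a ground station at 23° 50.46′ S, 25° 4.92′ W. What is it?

HG76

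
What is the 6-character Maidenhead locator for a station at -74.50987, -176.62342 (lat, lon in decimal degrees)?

AB15ql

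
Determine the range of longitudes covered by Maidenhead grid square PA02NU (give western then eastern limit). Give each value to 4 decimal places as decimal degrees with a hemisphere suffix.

Field P=15, A=0: +15·20° lon, +0·10° lat → SW at lon 120°, lat -90°.
Square 0, 2: +0·2° lon, +2·1° lat → SW at lon 120°, lat -88°.
Subsquare n=13, u=20: +13·0.0833333° lon, +20·0.0416667° lat → SW at lon 121.083°, lat -87.1667°.
Cell spans 0.0833333° lon × 0.0416667° lat.
west 121.0833° E, east 121.1667° E.

121.0833° E, 121.1667° E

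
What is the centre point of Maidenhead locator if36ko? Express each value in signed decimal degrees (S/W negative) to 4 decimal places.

Field I=8, F=5: +8·20° lon, +5·10° lat → SW at lon -20°, lat -40°.
Square 3, 6: +3·2° lon, +6·1° lat → SW at lon -14°, lat -34°.
Subsquare k=10, o=14: +10·0.0833333° lon, +14·0.0416667° lat → SW at lon -13.1667°, lat -33.4167°.
Cell spans 0.0833333° lon × 0.0416667° lat. Centre is SW corner plus half of each.
latitude -33.3958, longitude -13.1250.

-33.3958, -13.1250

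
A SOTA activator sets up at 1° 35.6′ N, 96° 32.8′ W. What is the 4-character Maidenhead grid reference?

Offset from 180°W / 90°S: lon 83.45°, lat 91.59°.
Field (20°×10°, letters A–R): 83.45/20 → 4 → E, 91.59/10 → 9 → J; chars EJ.
Square (2°×1°, digits 0–9): 3.45/2 → 1, 1.59/1 → 1; chars 11.

EJ11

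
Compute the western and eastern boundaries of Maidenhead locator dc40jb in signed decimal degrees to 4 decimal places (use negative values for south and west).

-111.2500, -111.1667

Field D=3, C=2: +3·20° lon, +2·10° lat → SW at lon -120°, lat -70°.
Square 4, 0: +4·2° lon, +0·1° lat → SW at lon -112°, lat -70°.
Subsquare j=9, b=1: +9·0.0833333° lon, +1·0.0416667° lat → SW at lon -111.25°, lat -69.9583°.
Cell spans 0.0833333° lon × 0.0416667° lat.
west -111.2500, east -111.1667.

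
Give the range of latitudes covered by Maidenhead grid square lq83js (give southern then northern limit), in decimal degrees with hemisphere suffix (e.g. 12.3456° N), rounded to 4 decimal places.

Field L=11, Q=16: +11·20° lon, +16·10° lat → SW at lon 40°, lat 70°.
Square 8, 3: +8·2° lon, +3·1° lat → SW at lon 56°, lat 73°.
Subsquare j=9, s=18: +9·0.0833333° lon, +18·0.0416667° lat → SW at lon 56.75°, lat 73.75°.
Cell spans 0.0833333° lon × 0.0416667° lat.
south 73.7500° N, north 73.7917° N.

73.7500° N, 73.7917° N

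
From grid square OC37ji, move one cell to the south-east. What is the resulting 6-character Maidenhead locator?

Longitude subsquare j = 9; +1 → 10 = k.
Latitude subsquare i = 8; −1 → 7 = h.

OC37kh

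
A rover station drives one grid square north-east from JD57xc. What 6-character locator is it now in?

JD67ad

Longitude subsquare x = 23; +1 → 24, wraps to 0 = a, carry into square.
Longitude square 5; +1 → 6.
Latitude subsquare c = 2; +1 → 3 = d.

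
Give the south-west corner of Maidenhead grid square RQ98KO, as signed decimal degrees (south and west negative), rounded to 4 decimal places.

78.5833, 178.8333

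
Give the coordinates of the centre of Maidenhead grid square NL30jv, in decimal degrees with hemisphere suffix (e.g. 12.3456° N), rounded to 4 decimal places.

20.8958° N, 86.7917° E

Field N=13, L=11: +13·20° lon, +11·10° lat → SW at lon 80°, lat 20°.
Square 3, 0: +3·2° lon, +0·1° lat → SW at lon 86°, lat 20°.
Subsquare j=9, v=21: +9·0.0833333° lon, +21·0.0416667° lat → SW at lon 86.75°, lat 20.875°.
Cell spans 0.0833333° lon × 0.0416667° lat. Centre is SW corner plus half of each.
latitude 20.8958° N, longitude 86.7917° E.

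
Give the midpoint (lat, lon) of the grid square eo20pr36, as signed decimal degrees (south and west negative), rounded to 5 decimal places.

Field E=4, O=14: +4·20° lon, +14·10° lat → SW at lon -100°, lat 50°.
Square 2, 0: +2·2° lon, +0·1° lat → SW at lon -96°, lat 50°.
Subsquare p=15, r=17: +15·0.0833333° lon, +17·0.0416667° lat → SW at lon -94.75°, lat 50.7083°.
Extended square 3, 6: +3·0.00833333° lon, +6·0.00416667° lat → SW at lon -94.725°, lat 50.7333°.
Cell spans 0.00833333° lon × 0.00416667° lat. Centre is SW corner plus half of each.
latitude 50.73542, longitude -94.72083.

50.73542, -94.72083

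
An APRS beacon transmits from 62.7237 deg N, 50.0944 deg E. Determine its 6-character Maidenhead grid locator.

LP52br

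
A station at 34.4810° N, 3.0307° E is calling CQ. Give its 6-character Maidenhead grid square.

JM14ml

Add 180° to longitude and 90° to latitude: 183.0307, 124.4810.
Field: 183.0307/20 → 9 → J, 124.4810/10 → 12 → M; chars JM.
Square: 3.0307/2 → 1, 4.4810/1 → 4; chars 14.
Subsquare: 1.0307/0.0833333 → 12 → m, 0.4810/0.0416667 → 11 → l; chars ml.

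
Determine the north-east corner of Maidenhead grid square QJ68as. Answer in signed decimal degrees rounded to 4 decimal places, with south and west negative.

8.7917, 152.0833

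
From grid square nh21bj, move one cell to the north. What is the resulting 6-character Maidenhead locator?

NH21bk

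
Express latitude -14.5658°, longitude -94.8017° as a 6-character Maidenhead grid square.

EH25ok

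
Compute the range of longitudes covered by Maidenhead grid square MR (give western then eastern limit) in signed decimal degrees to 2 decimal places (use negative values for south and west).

60.00, 80.00

Field M=12, R=17: +12·20° lon, +17·10° lat → SW at lon 60°, lat 80°.
Cell spans 20° lon × 10° lat.
west 60.00, east 80.00.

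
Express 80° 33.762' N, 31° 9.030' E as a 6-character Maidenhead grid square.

Offset from 180°W / 90°S: lon 211.1505°, lat 170.5627°.
Field (20°×10°, letters A–R): lon ⌊211.1505/20⌋ = 10 → K; lat ⌊170.5627/10⌋ = 17 → R.
Square (2°×1°, digits 0–9): lon ⌊11.1505/2⌋ = 5; lat ⌊0.5627/1⌋ = 0.
Subsquare (5′×2.5′, letters a–x): lon ⌊1.1505/0.0833333⌋ = 13 → n; lat ⌊0.5627/0.0416667⌋ = 13 → n.

KR50nn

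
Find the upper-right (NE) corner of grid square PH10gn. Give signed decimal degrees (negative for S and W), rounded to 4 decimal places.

-19.4167, 122.5833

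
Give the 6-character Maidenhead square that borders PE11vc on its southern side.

PE11vb

Latitude subsquare c = 2; −1 → 1 = b.
The longitude characters are unchanged.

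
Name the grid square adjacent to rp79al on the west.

RP69xl

Longitude subsquare a = 0; −1 → -1, wraps to 23 = x, carry into square.
Longitude square 7; −1 → 6.
The latitude characters are unchanged.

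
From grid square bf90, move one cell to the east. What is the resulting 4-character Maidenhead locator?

Longitude square 9; +1 → 10, wraps to 0, carry into field.
Longitude field B = 1; +1 → 2 = C.
The latitude characters are unchanged.

CF00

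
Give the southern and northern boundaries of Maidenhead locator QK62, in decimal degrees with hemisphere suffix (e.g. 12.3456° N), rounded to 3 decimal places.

12.000° N, 13.000° N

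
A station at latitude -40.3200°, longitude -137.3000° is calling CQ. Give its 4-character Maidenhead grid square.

CE19

Offset from 180°W / 90°S: lon 42.70°, lat 49.68°.
Field: 42.70/20 → 2 → C, 49.68/10 → 4 → E; chars CE.
Square: 2.70/2 → 1, 9.68/1 → 9; chars 19.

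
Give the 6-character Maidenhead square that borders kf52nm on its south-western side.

Longitude subsquare n = 13; −1 → 12 = m.
Latitude subsquare m = 12; −1 → 11 = l.

KF52ml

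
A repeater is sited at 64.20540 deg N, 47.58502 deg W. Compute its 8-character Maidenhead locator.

GP64ee99

Offset from 180°W / 90°S: lon 132.41498°, lat 154.20540°.
Field: 132.41498/20 → 6 → G, 154.20540/10 → 15 → P; chars GP.
Square: 12.41498/2 → 6, 4.20540/1 → 4; chars 64.
Subsquare: 0.41498/0.0833333 → 4 → e, 0.20540/0.0416667 → 4 → e; chars ee.
Extended square: 0.08165/0.00833333 → 9, 0.03873/0.00416667 → 9; chars 99.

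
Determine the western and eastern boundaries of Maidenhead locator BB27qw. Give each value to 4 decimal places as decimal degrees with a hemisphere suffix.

Field B=1, B=1: +1·20° lon, +1·10° lat → SW at lon -160°, lat -80°.
Square 2, 7: +2·2° lon, +7·1° lat → SW at lon -156°, lat -73°.
Subsquare q=16, w=22: +16·0.0833333° lon, +22·0.0416667° lat → SW at lon -154.667°, lat -72.0833°.
Cell spans 0.0833333° lon × 0.0416667° lat.
west 154.6667° W, east 154.5833° W.

154.6667° W, 154.5833° W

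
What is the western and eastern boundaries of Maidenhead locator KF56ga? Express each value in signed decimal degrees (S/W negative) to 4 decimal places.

Field K=10, F=5: +10·20° lon, +5·10° lat → SW at lon 20°, lat -40°.
Square 5, 6: +5·2° lon, +6·1° lat → SW at lon 30°, lat -34°.
Subsquare g=6, a=0: +6·0.0833333° lon, +0·0.0416667° lat → SW at lon 30.5°, lat -34°.
Cell spans 0.0833333° lon × 0.0416667° lat.
west 30.5000, east 30.5833.

30.5000, 30.5833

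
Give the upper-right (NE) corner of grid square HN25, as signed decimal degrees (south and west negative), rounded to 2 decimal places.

Field H=7, N=13: +7·20° lon, +13·10° lat → SW at lon -40°, lat 40°.
Square 2, 5: +2·2° lon, +5·1° lat → SW at lon -36°, lat 45°.
Cell spans 2° lon × 1° lat. NE corner is SW corner plus one full cell.
latitude 46.00, longitude -34.00.

46.00, -34.00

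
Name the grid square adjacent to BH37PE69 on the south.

BH37pe68

Latitude extended square 9; −1 → 8.
The longitude characters are unchanged.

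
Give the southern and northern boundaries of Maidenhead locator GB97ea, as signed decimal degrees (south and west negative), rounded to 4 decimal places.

Field G=6, B=1: +6·20° lon, +1·10° lat → SW at lon -60°, lat -80°.
Square 9, 7: +9·2° lon, +7·1° lat → SW at lon -42°, lat -73°.
Subsquare e=4, a=0: +4·0.0833333° lon, +0·0.0416667° lat → SW at lon -41.6667°, lat -73°.
Cell spans 0.0833333° lon × 0.0416667° lat.
south -73.0000, north -72.9583.

-73.0000, -72.9583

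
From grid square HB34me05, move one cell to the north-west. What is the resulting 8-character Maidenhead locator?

Longitude extended square 0; −1 → -1, wraps to 9, carry into subsquare.
Longitude subsquare m = 12; −1 → 11 = l.
Latitude extended square 5; +1 → 6.

HB34le96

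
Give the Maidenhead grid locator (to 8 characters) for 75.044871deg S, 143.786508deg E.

Shift to the Maidenhead origin (180°W, 90°S): lon 323.78651, lat 14.95513.
Field: lon ⌊323.78651/20⌋ = 16 → Q; lat ⌊14.95513/10⌋ = 1 → B.
Square: lon ⌊3.78651/2⌋ = 1; lat ⌊4.95513/1⌋ = 4.
Subsquare: lon ⌊1.78651/0.0833333⌋ = 21 → v; lat ⌊0.95513/0.0416667⌋ = 22 → w.
Extended square: lon ⌊0.03651/0.00833333⌋ = 4; lat ⌊0.03846/0.00416667⌋ = 9.

QB14vw49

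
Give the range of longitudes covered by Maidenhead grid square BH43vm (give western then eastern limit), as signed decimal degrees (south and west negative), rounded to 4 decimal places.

-150.2500, -150.1667

Field B=1, H=7: +1·20° lon, +7·10° lat → SW at lon -160°, lat -20°.
Square 4, 3: +4·2° lon, +3·1° lat → SW at lon -152°, lat -17°.
Subsquare v=21, m=12: +21·0.0833333° lon, +12·0.0416667° lat → SW at lon -150.25°, lat -16.5°.
Cell spans 0.0833333° lon × 0.0416667° lat.
west -150.2500, east -150.1667.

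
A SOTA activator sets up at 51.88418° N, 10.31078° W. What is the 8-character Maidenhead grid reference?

IO41uv22

Shift to the Maidenhead origin (180°W, 90°S): lon 169.68922, lat 141.88418.
Field: 169.68922/20 → 8 → I, 141.88418/10 → 14 → O; chars IO.
Square: 9.68922/2 → 4, 1.88418/1 → 1; chars 41.
Subsquare: 1.68922/0.0833333 → 20 → u, 0.88418/0.0416667 → 21 → v; chars uv.
Extended square: 0.02255/0.00833333 → 2, 0.00918/0.00416667 → 2; chars 22.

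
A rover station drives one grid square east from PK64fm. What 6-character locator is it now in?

Longitude subsquare f = 5; +1 → 6 = g.
The latitude characters are unchanged.

PK64gm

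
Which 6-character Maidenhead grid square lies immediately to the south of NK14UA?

NK13ux

Latitude subsquare a = 0; −1 → -1, wraps to 23 = x, carry into square.
Latitude square 4; −1 → 3.
The longitude characters are unchanged.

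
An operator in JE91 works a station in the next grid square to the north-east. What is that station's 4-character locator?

KE02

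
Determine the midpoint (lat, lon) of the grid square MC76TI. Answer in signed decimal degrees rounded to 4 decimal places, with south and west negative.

Field M=12, C=2: +12·20° lon, +2·10° lat → SW at lon 60°, lat -70°.
Square 7, 6: +7·2° lon, +6·1° lat → SW at lon 74°, lat -64°.
Subsquare t=19, i=8: +19·0.0833333° lon, +8·0.0416667° lat → SW at lon 75.5833°, lat -63.6667°.
Cell spans 0.0833333° lon × 0.0416667° lat. Centre is SW corner plus half of each.
latitude -63.6458, longitude 75.6250.

-63.6458, 75.6250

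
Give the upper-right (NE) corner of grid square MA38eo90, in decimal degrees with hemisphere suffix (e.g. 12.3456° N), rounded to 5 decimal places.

Field M=12, A=0: +12·20° lon, +0·10° lat → SW at lon 60°, lat -90°.
Square 3, 8: +3·2° lon, +8·1° lat → SW at lon 66°, lat -82°.
Subsquare e=4, o=14: +4·0.0833333° lon, +14·0.0416667° lat → SW at lon 66.3333°, lat -81.4167°.
Extended square 9, 0: +9·0.00833333° lon, +0·0.00416667° lat → SW at lon 66.4083°, lat -81.4167°.
Cell spans 0.00833333° lon × 0.00416667° lat. NE corner is SW corner plus one full cell.
latitude 81.41250° S, longitude 66.41667° E.

81.41250° S, 66.41667° E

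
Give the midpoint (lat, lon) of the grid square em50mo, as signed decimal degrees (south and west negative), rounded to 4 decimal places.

Field E=4, M=12: +4·20° lon, +12·10° lat → SW at lon -100°, lat 30°.
Square 5, 0: +5·2° lon, +0·1° lat → SW at lon -90°, lat 30°.
Subsquare m=12, o=14: +12·0.0833333° lon, +14·0.0416667° lat → SW at lon -89°, lat 30.5833°.
Cell spans 0.0833333° lon × 0.0416667° lat. Centre is SW corner plus half of each.
latitude 30.6042, longitude -88.9583.

30.6042, -88.9583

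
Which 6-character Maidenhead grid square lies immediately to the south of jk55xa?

JK54xx

Latitude subsquare a = 0; −1 → -1, wraps to 23 = x, carry into square.
Latitude square 5; −1 → 4.
The longitude characters are unchanged.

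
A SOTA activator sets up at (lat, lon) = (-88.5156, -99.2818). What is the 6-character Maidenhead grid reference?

Add 180° to longitude and 90° to latitude: 80.7182, 1.4844.
Field: lon ⌊80.7182/20⌋ = 4 → E; lat ⌊1.4844/10⌋ = 0 → A.
Square: lon ⌊0.7182/2⌋ = 0; lat ⌊1.4844/1⌋ = 1.
Subsquare: lon ⌊0.7182/0.0833333⌋ = 8 → i; lat ⌊0.4844/0.0416667⌋ = 11 → l.

EA01il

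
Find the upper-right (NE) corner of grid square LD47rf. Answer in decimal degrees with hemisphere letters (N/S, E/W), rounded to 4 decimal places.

Field L=11, D=3: +11·20° lon, +3·10° lat → SW at lon 40°, lat -60°.
Square 4, 7: +4·2° lon, +7·1° lat → SW at lon 48°, lat -53°.
Subsquare r=17, f=5: +17·0.0833333° lon, +5·0.0416667° lat → SW at lon 49.4167°, lat -52.7917°.
Cell spans 0.0833333° lon × 0.0416667° lat. NE corner is SW corner plus one full cell.
latitude 52.7500° S, longitude 49.5000° E.

52.7500° S, 49.5000° E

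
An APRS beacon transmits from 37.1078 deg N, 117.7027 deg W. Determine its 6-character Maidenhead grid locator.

DM17dc

Offset from 180°W / 90°S: lon 62.2973°, lat 127.1078°.
Field: lon ⌊62.2973/20⌋ = 3 → D; lat ⌊127.1078/10⌋ = 12 → M.
Square: lon ⌊2.2973/2⌋ = 1; lat ⌊7.1078/1⌋ = 7.
Subsquare: lon ⌊0.2973/0.0833333⌋ = 3 → d; lat ⌊0.1078/0.0416667⌋ = 2 → c.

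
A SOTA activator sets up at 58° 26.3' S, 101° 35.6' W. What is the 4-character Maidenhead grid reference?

DD91

Shift to the Maidenhead origin (180°W, 90°S): lon 78.41, lat 31.56.
Field: 78.41/20 → 3 → D, 31.56/10 → 3 → D; chars DD.
Square: 18.41/2 → 9, 1.56/1 → 1; chars 91.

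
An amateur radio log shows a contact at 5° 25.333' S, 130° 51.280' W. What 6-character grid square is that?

CI44nn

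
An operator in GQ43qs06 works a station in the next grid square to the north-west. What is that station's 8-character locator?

Longitude extended square 0; −1 → -1, wraps to 9, carry into subsquare.
Longitude subsquare q = 16; −1 → 15 = p.
Latitude extended square 6; +1 → 7.

GQ43ps97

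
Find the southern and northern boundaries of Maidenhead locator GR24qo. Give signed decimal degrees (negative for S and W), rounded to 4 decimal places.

84.5833, 84.6250

Field G=6, R=17: +6·20° lon, +17·10° lat → SW at lon -60°, lat 80°.
Square 2, 4: +2·2° lon, +4·1° lat → SW at lon -56°, lat 84°.
Subsquare q=16, o=14: +16·0.0833333° lon, +14·0.0416667° lat → SW at lon -54.6667°, lat 84.5833°.
Cell spans 0.0833333° lon × 0.0416667° lat.
south 84.5833, north 84.6250.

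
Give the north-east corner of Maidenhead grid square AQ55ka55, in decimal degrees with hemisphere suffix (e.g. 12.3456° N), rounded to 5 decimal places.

Field A=0, Q=16: +0·20° lon, +16·10° lat → SW at lon -180°, lat 70°.
Square 5, 5: +5·2° lon, +5·1° lat → SW at lon -170°, lat 75°.
Subsquare k=10, a=0: +10·0.0833333° lon, +0·0.0416667° lat → SW at lon -169.167°, lat 75°.
Extended square 5, 5: +5·0.00833333° lon, +5·0.00416667° lat → SW at lon -169.125°, lat 75.0208°.
Cell spans 0.00833333° lon × 0.00416667° lat. NE corner is SW corner plus one full cell.
latitude 75.02500° N, longitude 169.11667° W.

75.02500° N, 169.11667° W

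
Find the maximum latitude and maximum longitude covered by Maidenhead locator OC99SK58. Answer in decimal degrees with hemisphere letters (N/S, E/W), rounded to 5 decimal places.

60.54583° S, 119.55000° E

Field O=14, C=2: +14·20° lon, +2·10° lat → SW at lon 100°, lat -70°.
Square 9, 9: +9·2° lon, +9·1° lat → SW at lon 118°, lat -61°.
Subsquare s=18, k=10: +18·0.0833333° lon, +10·0.0416667° lat → SW at lon 119.5°, lat -60.5833°.
Extended square 5, 8: +5·0.00833333° lon, +8·0.00416667° lat → SW at lon 119.542°, lat -60.55°.
Cell spans 0.00833333° lon × 0.00416667° lat. NE corner is SW corner plus one full cell.
latitude 60.54583° S, longitude 119.55000° E.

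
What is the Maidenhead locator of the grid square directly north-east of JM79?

Longitude square 7; +1 → 8.
Latitude square 9; +1 → 10, wraps to 0, carry into field.
Latitude field M = 12; +1 → 13 = N.

JN80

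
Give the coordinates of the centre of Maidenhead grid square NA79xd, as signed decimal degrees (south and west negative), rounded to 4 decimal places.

-80.8542, 95.9583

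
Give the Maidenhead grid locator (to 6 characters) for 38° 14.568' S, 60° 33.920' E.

Shift to the Maidenhead origin (180°W, 90°S): lon 240.5653, lat 51.7572.
Field: lon ⌊240.5653/20⌋ = 12 → M; lat ⌊51.7572/10⌋ = 5 → F.
Square: lon ⌊0.5653/2⌋ = 0; lat ⌊1.7572/1⌋ = 1.
Subsquare: lon ⌊0.5653/0.0833333⌋ = 6 → g; lat ⌊0.7572/0.0416667⌋ = 18 → s.

MF01gs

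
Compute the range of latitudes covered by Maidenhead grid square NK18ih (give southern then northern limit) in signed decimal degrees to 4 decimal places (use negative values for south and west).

18.2917, 18.3333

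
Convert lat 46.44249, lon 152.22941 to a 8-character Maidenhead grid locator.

Shift to the Maidenhead origin (180°W, 90°S): lon 332.22941, lat 136.44249.
Field: 332.22941/20 → 16 → Q, 136.44249/10 → 13 → N; chars QN.
Square: 12.22941/2 → 6, 6.44249/1 → 6; chars 66.
Subsquare: 0.22941/0.0833333 → 2 → c, 0.44249/0.0416667 → 10 → k; chars ck.
Extended square: 0.06274/0.00833333 → 7, 0.02582/0.00416667 → 6; chars 76.

QN66ck76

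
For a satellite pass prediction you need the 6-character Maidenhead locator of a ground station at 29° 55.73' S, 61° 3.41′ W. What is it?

FG90lb

Add 180° to longitude and 90° to latitude: 118.9432, 60.0712.
Field: 118.9432/20 → 5 → F, 60.0712/10 → 6 → G; chars FG.
Square: 18.9432/2 → 9, 0.0712/1 → 0; chars 90.
Subsquare: 0.9432/0.0833333 → 11 → l, 0.0712/0.0416667 → 1 → b; chars lb.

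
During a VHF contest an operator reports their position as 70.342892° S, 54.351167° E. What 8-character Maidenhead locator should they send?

LB79ep27

Offset from 180°W / 90°S: lon 234.35117°, lat 19.65711°.
Field (20°×10°, letters A–R): 234.35117/20 → 11 → L, 19.65711/10 → 1 → B; chars LB.
Square (2°×1°, digits 0–9): 14.35117/2 → 7, 9.65711/1 → 9; chars 79.
Subsquare (5′×2.5′, letters a–x): 0.35117/0.0833333 → 4 → e, 0.65711/0.0416667 → 15 → p; chars ep.
Extended square (30″×15″, digits 0–9): 0.01783/0.00833333 → 2, 0.03211/0.00416667 → 7; chars 27.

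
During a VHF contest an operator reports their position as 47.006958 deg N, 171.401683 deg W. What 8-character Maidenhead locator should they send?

AN47ha11

Offset from 180°W / 90°S: lon 8.59832°, lat 137.00696°.
Field: 8.59832/20 → 0 → A, 137.00696/10 → 13 → N; chars AN.
Square: 8.59832/2 → 4, 7.00696/1 → 7; chars 47.
Subsquare: 0.59832/0.0833333 → 7 → h, 0.00696/0.0416667 → 0 → a; chars ha.
Extended square: 0.01498/0.00833333 → 1, 0.00696/0.00416667 → 1; chars 11.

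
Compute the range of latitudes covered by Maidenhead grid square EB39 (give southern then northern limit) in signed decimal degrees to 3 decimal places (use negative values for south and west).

-71.000, -70.000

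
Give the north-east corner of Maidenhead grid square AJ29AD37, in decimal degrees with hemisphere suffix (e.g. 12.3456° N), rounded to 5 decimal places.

9.15833° N, 175.96667° W

Field A=0, J=9: +0·20° lon, +9·10° lat → SW at lon -180°, lat 0°.
Square 2, 9: +2·2° lon, +9·1° lat → SW at lon -176°, lat 9°.
Subsquare a=0, d=3: +0·0.0833333° lon, +3·0.0416667° lat → SW at lon -176°, lat 9.125°.
Extended square 3, 7: +3·0.00833333° lon, +7·0.00416667° lat → SW at lon -175.975°, lat 9.15417°.
Cell spans 0.00833333° lon × 0.00416667° lat. NE corner is SW corner plus one full cell.
latitude 9.15833° N, longitude 175.96667° W.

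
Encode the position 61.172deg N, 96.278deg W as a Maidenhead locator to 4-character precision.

EP11

Offset from 180°W / 90°S: lon 83.72°, lat 151.17°.
Field (20°×10°, letters A–R): 83.72/20 → 4 → E, 151.17/10 → 15 → P; chars EP.
Square (2°×1°, digits 0–9): 3.72/2 → 1, 1.17/1 → 1; chars 11.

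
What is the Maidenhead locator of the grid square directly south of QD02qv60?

QD02qu69

Latitude extended square 0; −1 → -1, wraps to 9, carry into subsquare.
Latitude subsquare v = 21; −1 → 20 = u.
The longitude characters are unchanged.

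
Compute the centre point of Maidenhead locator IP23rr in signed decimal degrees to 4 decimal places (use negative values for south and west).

Field I=8, P=15: +8·20° lon, +15·10° lat → SW at lon -20°, lat 60°.
Square 2, 3: +2·2° lon, +3·1° lat → SW at lon -16°, lat 63°.
Subsquare r=17, r=17: +17·0.0833333° lon, +17·0.0416667° lat → SW at lon -14.5833°, lat 63.7083°.
Cell spans 0.0833333° lon × 0.0416667° lat. Centre is SW corner plus half of each.
latitude 63.7292, longitude -14.5417.

63.7292, -14.5417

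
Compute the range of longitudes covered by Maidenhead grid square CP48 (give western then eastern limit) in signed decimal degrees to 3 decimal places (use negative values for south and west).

-132.000, -130.000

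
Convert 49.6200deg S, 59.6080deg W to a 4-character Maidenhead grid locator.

GE00

Add 180° to longitude and 90° to latitude: 120.39, 40.38.
Field: 120.39/20 → 6 → G, 40.38/10 → 4 → E; chars GE.
Square: 0.39/2 → 0, 0.38/1 → 0; chars 00.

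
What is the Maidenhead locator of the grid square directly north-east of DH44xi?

Longitude subsquare x = 23; +1 → 24, wraps to 0 = a, carry into square.
Longitude square 4; +1 → 5.
Latitude subsquare i = 8; +1 → 9 = j.

DH54aj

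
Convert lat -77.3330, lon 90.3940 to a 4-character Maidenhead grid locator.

Shift to the Maidenhead origin (180°W, 90°S): lon 270.39, lat 12.67.
Field: lon ⌊270.39/20⌋ = 13 → N; lat ⌊12.67/10⌋ = 1 → B.
Square: lon ⌊10.39/2⌋ = 5; lat ⌊2.67/1⌋ = 2.

NB52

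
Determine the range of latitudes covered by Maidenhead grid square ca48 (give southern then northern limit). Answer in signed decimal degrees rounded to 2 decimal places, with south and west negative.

-82.00, -81.00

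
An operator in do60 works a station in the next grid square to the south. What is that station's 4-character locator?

DN69

Latitude square 0; −1 → -1, wraps to 9, carry into field.
Latitude field O = 14; −1 → 13 = N.
The longitude characters are unchanged.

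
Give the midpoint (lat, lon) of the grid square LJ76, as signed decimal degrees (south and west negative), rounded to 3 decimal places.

Field L=11, J=9: +11·20° lon, +9·10° lat → SW at lon 40°, lat 0°.
Square 7, 6: +7·2° lon, +6·1° lat → SW at lon 54°, lat 6°.
Cell spans 2° lon × 1° lat. Centre is SW corner plus half of each.
latitude 6.500, longitude 55.000.

6.500, 55.000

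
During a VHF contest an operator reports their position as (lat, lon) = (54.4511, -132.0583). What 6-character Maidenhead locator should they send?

Shift to the Maidenhead origin (180°W, 90°S): lon 47.9417, lat 144.4511.
Field (20°×10°, letters A–R): 47.9417/20 → 2 → C, 144.4511/10 → 14 → O; chars CO.
Square (2°×1°, digits 0–9): 7.9417/2 → 3, 4.4511/1 → 4; chars 34.
Subsquare (5′×2.5′, letters a–x): 1.9417/0.0833333 → 23 → x, 0.4511/0.0416667 → 10 → k; chars xk.

CO34xk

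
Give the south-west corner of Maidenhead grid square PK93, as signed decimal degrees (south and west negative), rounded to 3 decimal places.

Field P=15, K=10: +15·20° lon, +10·10° lat → SW at lon 120°, lat 10°.
Square 9, 3: +9·2° lon, +3·1° lat → SW at lon 138°, lat 13°.
latitude 13.000, longitude 138.000.

13.000, 138.000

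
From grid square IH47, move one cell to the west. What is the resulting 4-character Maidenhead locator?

Longitude square 4; −1 → 3.
The latitude characters are unchanged.

IH37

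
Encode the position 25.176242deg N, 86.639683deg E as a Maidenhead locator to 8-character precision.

NL35he62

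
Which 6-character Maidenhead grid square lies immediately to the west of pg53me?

PG53le

Longitude subsquare m = 12; −1 → 11 = l.
The latitude characters are unchanged.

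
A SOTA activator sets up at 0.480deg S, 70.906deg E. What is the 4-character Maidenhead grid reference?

MI59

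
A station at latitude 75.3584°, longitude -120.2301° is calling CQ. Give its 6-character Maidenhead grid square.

CQ95vi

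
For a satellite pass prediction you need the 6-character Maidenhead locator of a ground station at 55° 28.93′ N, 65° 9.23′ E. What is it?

Offset from 180°W / 90°S: lon 245.1538°, lat 145.4822°.
Field: lon ⌊245.1538/20⌋ = 12 → M; lat ⌊145.4822/10⌋ = 14 → O.
Square: lon ⌊5.1538/2⌋ = 2; lat ⌊5.4822/1⌋ = 5.
Subsquare: lon ⌊1.1538/0.0833333⌋ = 13 → n; lat ⌊0.4822/0.0416667⌋ = 11 → l.

MO25nl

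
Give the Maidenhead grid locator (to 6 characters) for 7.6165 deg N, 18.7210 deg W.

IJ07po

Offset from 180°W / 90°S: lon 161.2790°, lat 97.6165°.
Field: lon ⌊161.2790/20⌋ = 8 → I; lat ⌊97.6165/10⌋ = 9 → J.
Square: lon ⌊1.2790/2⌋ = 0; lat ⌊7.6165/1⌋ = 7.
Subsquare: lon ⌊1.2790/0.0833333⌋ = 15 → p; lat ⌊0.6165/0.0416667⌋ = 14 → o.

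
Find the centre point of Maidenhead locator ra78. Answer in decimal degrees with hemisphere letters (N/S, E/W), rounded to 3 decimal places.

Field R=17, A=0: +17·20° lon, +0·10° lat → SW at lon 160°, lat -90°.
Square 7, 8: +7·2° lon, +8·1° lat → SW at lon 174°, lat -82°.
Cell spans 2° lon × 1° lat. Centre is SW corner plus half of each.
latitude 81.500° S, longitude 175.000° E.

81.500° S, 175.000° E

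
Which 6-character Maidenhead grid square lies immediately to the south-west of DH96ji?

DH96ih

Longitude subsquare j = 9; −1 → 8 = i.
Latitude subsquare i = 8; −1 → 7 = h.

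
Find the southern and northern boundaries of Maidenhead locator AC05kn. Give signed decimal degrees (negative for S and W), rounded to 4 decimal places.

-64.4583, -64.4167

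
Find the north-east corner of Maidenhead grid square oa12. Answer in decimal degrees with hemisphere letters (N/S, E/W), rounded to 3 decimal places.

Field O=14, A=0: +14·20° lon, +0·10° lat → SW at lon 100°, lat -90°.
Square 1, 2: +1·2° lon, +2·1° lat → SW at lon 102°, lat -88°.
Cell spans 2° lon × 1° lat. NE corner is SW corner plus one full cell.
latitude 87.000° S, longitude 104.000° E.

87.000° S, 104.000° E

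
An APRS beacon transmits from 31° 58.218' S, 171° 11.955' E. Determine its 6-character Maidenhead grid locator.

RF58oa

Add 180° to longitude and 90° to latitude: 351.1993, 58.0297.
Field (20°×10°, letters A–R): lon ⌊351.1993/20⌋ = 17 → R; lat ⌊58.0297/10⌋ = 5 → F.
Square (2°×1°, digits 0–9): lon ⌊11.1993/2⌋ = 5; lat ⌊8.0297/1⌋ = 8.
Subsquare (5′×2.5′, letters a–x): lon ⌊1.1993/0.0833333⌋ = 14 → o; lat ⌊0.0297/0.0416667⌋ = 0 → a.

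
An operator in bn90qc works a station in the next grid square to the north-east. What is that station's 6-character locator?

BN90rd

Longitude subsquare q = 16; +1 → 17 = r.
Latitude subsquare c = 2; +1 → 3 = d.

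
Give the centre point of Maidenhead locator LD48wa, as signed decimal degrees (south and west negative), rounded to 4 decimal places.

-51.9792, 49.8750

Field L=11, D=3: +11·20° lon, +3·10° lat → SW at lon 40°, lat -60°.
Square 4, 8: +4·2° lon, +8·1° lat → SW at lon 48°, lat -52°.
Subsquare w=22, a=0: +22·0.0833333° lon, +0·0.0416667° lat → SW at lon 49.8333°, lat -52°.
Cell spans 0.0833333° lon × 0.0416667° lat. Centre is SW corner plus half of each.
latitude -51.9792, longitude 49.8750.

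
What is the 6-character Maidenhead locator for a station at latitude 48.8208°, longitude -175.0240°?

Add 180° to longitude and 90° to latitude: 4.9760, 138.8208.
Field (20°×10°, letters A–R): 4.9760/20 → 0 → A, 138.8208/10 → 13 → N; chars AN.
Square (2°×1°, digits 0–9): 4.9760/2 → 2, 8.8208/1 → 8; chars 28.
Subsquare (5′×2.5′, letters a–x): 0.9760/0.0833333 → 11 → l, 0.8208/0.0416667 → 19 → t; chars lt.

AN28lt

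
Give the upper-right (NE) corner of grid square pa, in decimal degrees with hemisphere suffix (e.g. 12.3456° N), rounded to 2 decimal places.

Field P=15, A=0: +15·20° lon, +0·10° lat → SW at lon 120°, lat -90°.
Cell spans 20° lon × 10° lat. NE corner is SW corner plus one full cell.
latitude 80.00° S, longitude 140.00° E.

80.00° S, 140.00° E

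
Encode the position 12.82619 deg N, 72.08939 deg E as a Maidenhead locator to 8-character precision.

Offset from 180°W / 90°S: lon 252.08939°, lat 102.82619°.
Field: 252.08939/20 → 12 → M, 102.82619/10 → 10 → K; chars MK.
Square: 12.08939/2 → 6, 2.82619/1 → 2; chars 62.
Subsquare: 0.08939/0.0833333 → 1 → b, 0.82619/0.0416667 → 19 → t; chars bt.
Extended square: 0.00606/0.00833333 → 0, 0.03452/0.00416667 → 8; chars 08.

MK62bt08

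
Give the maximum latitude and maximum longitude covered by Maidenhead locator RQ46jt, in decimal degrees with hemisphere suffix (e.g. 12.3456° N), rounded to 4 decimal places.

76.8333° N, 168.8333° E

Field R=17, Q=16: +17·20° lon, +16·10° lat → SW at lon 160°, lat 70°.
Square 4, 6: +4·2° lon, +6·1° lat → SW at lon 168°, lat 76°.
Subsquare j=9, t=19: +9·0.0833333° lon, +19·0.0416667° lat → SW at lon 168.75°, lat 76.7917°.
Cell spans 0.0833333° lon × 0.0416667° lat. NE corner is SW corner plus one full cell.
latitude 76.8333° N, longitude 168.8333° E.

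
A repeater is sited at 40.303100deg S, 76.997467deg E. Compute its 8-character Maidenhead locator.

Add 180° to longitude and 90° to latitude: 256.99747, 49.69690.
Field: 256.99747/20 → 12 → M, 49.69690/10 → 4 → E; chars ME.
Square: 16.99747/2 → 8, 9.69690/1 → 9; chars 89.
Subsquare: 0.99747/0.0833333 → 11 → l, 0.69690/0.0416667 → 16 → q; chars lq.
Extended square: 0.08080/0.00833333 → 9, 0.03023/0.00416667 → 7; chars 97.

ME89lq97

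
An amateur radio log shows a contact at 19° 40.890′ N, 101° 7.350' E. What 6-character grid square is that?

Shift to the Maidenhead origin (180°W, 90°S): lon 281.1225, lat 109.6815.
Field (20°×10°, letters A–R): 281.1225/20 → 14 → O, 109.6815/10 → 10 → K; chars OK.
Square (2°×1°, digits 0–9): 1.1225/2 → 0, 9.6815/1 → 9; chars 09.
Subsquare (5′×2.5′, letters a–x): 1.1225/0.0833333 → 13 → n, 0.6815/0.0416667 → 16 → q; chars nq.

OK09nq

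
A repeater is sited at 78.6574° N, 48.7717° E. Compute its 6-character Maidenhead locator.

LQ48jp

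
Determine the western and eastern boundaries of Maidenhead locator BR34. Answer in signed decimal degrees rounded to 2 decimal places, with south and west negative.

Field B=1, R=17: +1·20° lon, +17·10° lat → SW at lon -160°, lat 80°.
Square 3, 4: +3·2° lon, +4·1° lat → SW at lon -154°, lat 84°.
Cell spans 2° lon × 1° lat.
west -154.00, east -152.00.

-154.00, -152.00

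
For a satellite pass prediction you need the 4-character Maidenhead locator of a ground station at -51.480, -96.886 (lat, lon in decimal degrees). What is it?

ED18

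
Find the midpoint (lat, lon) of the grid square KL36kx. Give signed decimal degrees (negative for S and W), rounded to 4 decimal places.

26.9792, 26.8750

Field K=10, L=11: +10·20° lon, +11·10° lat → SW at lon 20°, lat 20°.
Square 3, 6: +3·2° lon, +6·1° lat → SW at lon 26°, lat 26°.
Subsquare k=10, x=23: +10·0.0833333° lon, +23·0.0416667° lat → SW at lon 26.8333°, lat 26.9583°.
Cell spans 0.0833333° lon × 0.0416667° lat. Centre is SW corner plus half of each.
latitude 26.9792, longitude 26.8750.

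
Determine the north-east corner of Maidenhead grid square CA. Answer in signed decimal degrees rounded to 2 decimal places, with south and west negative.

Field C=2, A=0: +2·20° lon, +0·10° lat → SW at lon -140°, lat -90°.
Cell spans 20° lon × 10° lat. NE corner is SW corner plus one full cell.
latitude -80.00, longitude -120.00.

-80.00, -120.00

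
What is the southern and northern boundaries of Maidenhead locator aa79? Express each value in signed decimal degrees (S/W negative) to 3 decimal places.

-81.000, -80.000

Field A=0, A=0: +0·20° lon, +0·10° lat → SW at lon -180°, lat -90°.
Square 7, 9: +7·2° lon, +9·1° lat → SW at lon -166°, lat -81°.
Cell spans 2° lon × 1° lat.
south -81.000, north -80.000.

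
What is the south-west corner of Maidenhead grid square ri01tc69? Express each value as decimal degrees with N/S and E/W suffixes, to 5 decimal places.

8.87917° S, 161.63333° E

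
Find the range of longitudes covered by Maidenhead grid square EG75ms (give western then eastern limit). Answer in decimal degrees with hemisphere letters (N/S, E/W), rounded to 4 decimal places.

85.0000° W, 84.9167° W

Field E=4, G=6: +4·20° lon, +6·10° lat → SW at lon -100°, lat -30°.
Square 7, 5: +7·2° lon, +5·1° lat → SW at lon -86°, lat -25°.
Subsquare m=12, s=18: +12·0.0833333° lon, +18·0.0416667° lat → SW at lon -85°, lat -24.25°.
Cell spans 0.0833333° lon × 0.0416667° lat.
west 85.0000° W, east 84.9167° W.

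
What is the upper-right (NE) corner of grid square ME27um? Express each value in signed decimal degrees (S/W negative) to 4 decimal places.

-42.4583, 65.7500

Field M=12, E=4: +12·20° lon, +4·10° lat → SW at lon 60°, lat -50°.
Square 2, 7: +2·2° lon, +7·1° lat → SW at lon 64°, lat -43°.
Subsquare u=20, m=12: +20·0.0833333° lon, +12·0.0416667° lat → SW at lon 65.6667°, lat -42.5°.
Cell spans 0.0833333° lon × 0.0416667° lat. NE corner is SW corner plus one full cell.
latitude -42.4583, longitude 65.7500.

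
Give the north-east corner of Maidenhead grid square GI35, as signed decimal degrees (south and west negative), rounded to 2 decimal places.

Field G=6, I=8: +6·20° lon, +8·10° lat → SW at lon -60°, lat -10°.
Square 3, 5: +3·2° lon, +5·1° lat → SW at lon -54°, lat -5°.
Cell spans 2° lon × 1° lat. NE corner is SW corner plus one full cell.
latitude -4.00, longitude -52.00.

-4.00, -52.00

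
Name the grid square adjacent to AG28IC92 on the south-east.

AG28jc01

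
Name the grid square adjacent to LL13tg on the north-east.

Longitude subsquare t = 19; +1 → 20 = u.
Latitude subsquare g = 6; +1 → 7 = h.

LL13uh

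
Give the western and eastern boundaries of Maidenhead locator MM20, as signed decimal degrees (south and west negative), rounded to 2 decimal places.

64.00, 66.00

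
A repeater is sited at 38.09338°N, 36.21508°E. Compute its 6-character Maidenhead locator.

KM88cc

Shift to the Maidenhead origin (180°W, 90°S): lon 216.2151, lat 128.0934.
Field (20°×10°, letters A–R): lon ⌊216.2151/20⌋ = 10 → K; lat ⌊128.0934/10⌋ = 12 → M.
Square (2°×1°, digits 0–9): lon ⌊16.2151/2⌋ = 8; lat ⌊8.0934/1⌋ = 8.
Subsquare (5′×2.5′, letters a–x): lon ⌊0.2151/0.0833333⌋ = 2 → c; lat ⌊0.0934/0.0416667⌋ = 2 → c.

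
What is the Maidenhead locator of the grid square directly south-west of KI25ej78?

KI25ej67

Longitude extended square 7; −1 → 6.
Latitude extended square 8; −1 → 7.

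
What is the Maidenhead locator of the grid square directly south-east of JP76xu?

Longitude subsquare x = 23; +1 → 24, wraps to 0 = a, carry into square.
Longitude square 7; +1 → 8.
Latitude subsquare u = 20; −1 → 19 = t.

JP86at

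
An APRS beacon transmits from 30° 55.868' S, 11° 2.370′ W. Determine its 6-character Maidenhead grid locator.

IF49lb

Offset from 180°W / 90°S: lon 168.9605°, lat 59.0689°.
Field: lon ⌊168.9605/20⌋ = 8 → I; lat ⌊59.0689/10⌋ = 5 → F.
Square: lon ⌊8.9605/2⌋ = 4; lat ⌊9.0689/1⌋ = 9.
Subsquare: lon ⌊0.9605/0.0833333⌋ = 11 → l; lat ⌊0.0689/0.0416667⌋ = 1 → b.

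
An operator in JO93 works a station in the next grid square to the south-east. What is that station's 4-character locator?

KO02

Longitude square 9; +1 → 10, wraps to 0, carry into field.
Longitude field J = 9; +1 → 10 = K.
Latitude square 3; −1 → 2.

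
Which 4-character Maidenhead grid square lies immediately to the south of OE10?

OD19

Latitude square 0; −1 → -1, wraps to 9, carry into field.
Latitude field E = 4; −1 → 3 = D.
The longitude characters are unchanged.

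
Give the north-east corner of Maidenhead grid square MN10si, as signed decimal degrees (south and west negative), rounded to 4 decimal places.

40.3750, 63.5833

Field M=12, N=13: +12·20° lon, +13·10° lat → SW at lon 60°, lat 40°.
Square 1, 0: +1·2° lon, +0·1° lat → SW at lon 62°, lat 40°.
Subsquare s=18, i=8: +18·0.0833333° lon, +8·0.0416667° lat → SW at lon 63.5°, lat 40.3333°.
Cell spans 0.0833333° lon × 0.0416667° lat. NE corner is SW corner plus one full cell.
latitude 40.3750, longitude 63.5833.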